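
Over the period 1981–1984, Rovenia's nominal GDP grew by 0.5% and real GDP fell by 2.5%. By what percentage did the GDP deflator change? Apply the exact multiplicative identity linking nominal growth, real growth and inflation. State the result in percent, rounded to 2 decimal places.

3.08%

(1 + g_nom) = (1 + g_real)(1 + π), so π = 1.0050 / 0.9750 − 1 = 0.03077.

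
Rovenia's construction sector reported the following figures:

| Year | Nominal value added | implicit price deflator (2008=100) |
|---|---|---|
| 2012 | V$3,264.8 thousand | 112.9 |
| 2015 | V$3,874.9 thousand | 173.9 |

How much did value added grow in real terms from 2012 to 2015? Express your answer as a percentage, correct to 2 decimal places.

-22.95%

Deflate each year: 2012 → 3264.8/1.129 = 2891.76; 2015 → 3874.9/1.739 = 2228.23.
So real value added changed by 2228.23/2891.76 − 1 = -0.2295, i.e. -22.95%.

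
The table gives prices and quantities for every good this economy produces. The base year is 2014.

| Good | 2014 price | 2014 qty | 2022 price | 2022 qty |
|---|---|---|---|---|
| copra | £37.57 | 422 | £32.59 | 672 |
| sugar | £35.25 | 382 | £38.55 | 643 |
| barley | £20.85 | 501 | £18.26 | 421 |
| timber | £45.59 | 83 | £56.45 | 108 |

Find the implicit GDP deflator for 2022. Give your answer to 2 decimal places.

Nominal GDP 2022 = 32.59·672 + 38.55·643 + 18.26·421 + 56.45·108 = 60472.19.
Real GDP 2022 (at 2014 prices) = 37.57·672 + 35.25·643 + 20.85·421 + 45.59·108 = 61614.36.
Deflator = Nominal/Real × 100 = 60472.19/61614.36 × 100 = 98.146.

98.15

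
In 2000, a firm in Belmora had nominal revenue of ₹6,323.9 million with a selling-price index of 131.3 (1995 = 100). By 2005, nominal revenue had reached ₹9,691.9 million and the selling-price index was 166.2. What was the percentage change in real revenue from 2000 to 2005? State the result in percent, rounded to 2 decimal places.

21.08%

Real revenue 2000 = 6323.9 / 1.313 = 4816.37.
Real revenue 2005 = 9691.9 / 1.662 = 5831.47.
Real growth = 5831.47 / 4816.37 − 1 = 0.2108.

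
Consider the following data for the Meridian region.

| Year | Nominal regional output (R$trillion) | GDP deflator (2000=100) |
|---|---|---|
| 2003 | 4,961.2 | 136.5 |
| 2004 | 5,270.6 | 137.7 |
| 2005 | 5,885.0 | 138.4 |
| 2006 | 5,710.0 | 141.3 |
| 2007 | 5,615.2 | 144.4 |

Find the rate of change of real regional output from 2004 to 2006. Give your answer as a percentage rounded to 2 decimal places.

Real regional output 2004 = 5270.6/1.377 = 3827.60.
Real regional output 2006 = 5710.0/1.413 = 4041.05.
Change = 4041.05/3827.60 − 1 = 0.0558.

5.58%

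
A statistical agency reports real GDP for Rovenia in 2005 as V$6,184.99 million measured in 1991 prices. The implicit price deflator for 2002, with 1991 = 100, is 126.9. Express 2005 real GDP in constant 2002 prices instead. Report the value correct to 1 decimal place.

Real GDP in 2002 prices = Real GDP in 1991 prices × (P_2002/P_1991) = 6184.99 × 1.269 = 7848.75.

V$7,848.8 million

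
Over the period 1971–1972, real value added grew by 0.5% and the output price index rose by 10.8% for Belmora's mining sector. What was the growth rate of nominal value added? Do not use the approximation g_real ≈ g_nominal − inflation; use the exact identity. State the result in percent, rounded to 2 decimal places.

11.35%

(1 + g_nom) = (1 + g_real)(1 + π) = 1.0050 × 1.1080 = 1.11354.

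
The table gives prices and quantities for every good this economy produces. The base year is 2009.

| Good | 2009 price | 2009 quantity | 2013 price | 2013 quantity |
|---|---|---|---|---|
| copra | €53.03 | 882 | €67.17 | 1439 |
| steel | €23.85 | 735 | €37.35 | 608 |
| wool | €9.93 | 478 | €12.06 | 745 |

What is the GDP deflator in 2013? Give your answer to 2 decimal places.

Nominal GDP 2013 = 67.17·1439 + 37.35·608 + 12.06·745 = 128351.13.
Real GDP 2013 (at 2009 prices) = 53.03·1439 + 23.85·608 + 9.93·745 = 98208.82.
Deflator = Nominal/Real × 100 = 128351.13/98208.82 × 100 = 130.692.

130.69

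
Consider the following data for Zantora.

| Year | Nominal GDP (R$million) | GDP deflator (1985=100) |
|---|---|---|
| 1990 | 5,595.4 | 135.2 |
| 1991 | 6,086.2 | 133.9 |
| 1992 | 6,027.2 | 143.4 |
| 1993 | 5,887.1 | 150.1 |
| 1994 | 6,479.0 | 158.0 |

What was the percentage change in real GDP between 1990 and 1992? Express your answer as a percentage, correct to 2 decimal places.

1.56%

Real GDP 1990 = 5595.4/1.352 = 4138.61.
Real GDP 1992 = 6027.2/1.434 = 4203.07.
Change = 4203.07/4138.61 − 1 = 0.0156.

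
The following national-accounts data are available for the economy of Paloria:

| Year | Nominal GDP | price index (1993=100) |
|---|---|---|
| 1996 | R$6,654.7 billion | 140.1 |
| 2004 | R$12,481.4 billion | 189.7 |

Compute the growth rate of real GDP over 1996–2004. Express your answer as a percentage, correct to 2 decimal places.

Deflate each year: 1996 → 6654.7/1.401 = 4749.96; 2004 → 12481.4/1.897 = 6579.55.
So real GDP changed by 6579.55/4749.96 − 1 = 0.3852, i.e. 38.52%.

38.52%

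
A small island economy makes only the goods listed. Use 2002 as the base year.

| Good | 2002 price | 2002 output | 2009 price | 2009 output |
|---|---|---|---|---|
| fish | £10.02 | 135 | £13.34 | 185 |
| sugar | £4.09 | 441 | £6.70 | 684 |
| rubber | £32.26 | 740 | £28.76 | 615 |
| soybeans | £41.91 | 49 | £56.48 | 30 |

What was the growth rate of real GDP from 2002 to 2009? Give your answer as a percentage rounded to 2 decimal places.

Real GDP 2002 = Nominal GDP 2002 = 10.02·135 + 4.09·441 + 32.26·740 + 41.91·49 = 29082.38.
Real GDP 2009 (at 2002 prices) = 10.02·185 + 4.09·684 + 32.26·615 + 41.91·30 = 25748.46.
Real growth = 25748.46/29082.38 − 1 = -0.1146.

-11.46%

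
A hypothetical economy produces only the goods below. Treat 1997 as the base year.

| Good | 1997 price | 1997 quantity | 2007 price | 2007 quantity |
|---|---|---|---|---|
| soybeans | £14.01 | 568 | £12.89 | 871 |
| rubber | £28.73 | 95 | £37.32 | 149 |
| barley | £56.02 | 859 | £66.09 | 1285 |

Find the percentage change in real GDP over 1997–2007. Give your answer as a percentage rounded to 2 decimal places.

50.44%

Real GDP 1997 = Nominal GDP 1997 = 14.01·568 + 28.73·95 + 56.02·859 = 58808.21.
Real GDP 2007 (at 1997 prices) = 14.01·871 + 28.73·149 + 56.02·1285 = 88469.18.
Real growth = 88469.18/58808.21 − 1 = 0.5044.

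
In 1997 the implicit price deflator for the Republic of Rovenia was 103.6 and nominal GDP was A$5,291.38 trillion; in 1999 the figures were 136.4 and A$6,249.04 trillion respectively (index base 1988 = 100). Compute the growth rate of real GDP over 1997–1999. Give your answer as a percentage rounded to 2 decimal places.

Real GDP 1997 = 5291.38 / 1.036 = 5107.51.
Real GDP 1999 = 6249.04 / 1.364 = 4581.41.
Real growth = 4581.41 / 5107.51 − 1 = -0.1030.

-10.30%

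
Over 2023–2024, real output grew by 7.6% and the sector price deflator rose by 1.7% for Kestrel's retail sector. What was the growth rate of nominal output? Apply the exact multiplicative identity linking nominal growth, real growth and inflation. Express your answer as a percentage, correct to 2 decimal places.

(1 + g_nom) = (1 + g_real)(1 + π) = 1.0760 × 1.0170 = 1.09429.

9.43%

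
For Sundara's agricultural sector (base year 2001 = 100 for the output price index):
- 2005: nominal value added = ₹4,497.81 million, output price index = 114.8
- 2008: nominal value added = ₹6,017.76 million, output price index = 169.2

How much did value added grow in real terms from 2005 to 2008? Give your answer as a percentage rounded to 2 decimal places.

-9.22%

Real value added 2005 = 4497.81 / 1.148 = 3917.95.
Real value added 2008 = 6017.76 / 1.692 = 3556.60.
Real growth = 3556.60 / 3917.95 − 1 = -0.0922.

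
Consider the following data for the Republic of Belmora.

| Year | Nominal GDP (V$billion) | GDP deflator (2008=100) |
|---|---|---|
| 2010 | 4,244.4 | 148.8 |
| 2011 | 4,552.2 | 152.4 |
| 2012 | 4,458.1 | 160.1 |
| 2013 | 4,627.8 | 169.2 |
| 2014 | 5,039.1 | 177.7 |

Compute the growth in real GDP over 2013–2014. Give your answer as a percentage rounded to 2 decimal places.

3.68%

Real GDP 2013 = 4627.8/1.692 = 2735.11.
Real GDP 2014 = 5039.1/1.777 = 2835.73.
Change = 2835.73/2735.11 − 1 = 0.0368.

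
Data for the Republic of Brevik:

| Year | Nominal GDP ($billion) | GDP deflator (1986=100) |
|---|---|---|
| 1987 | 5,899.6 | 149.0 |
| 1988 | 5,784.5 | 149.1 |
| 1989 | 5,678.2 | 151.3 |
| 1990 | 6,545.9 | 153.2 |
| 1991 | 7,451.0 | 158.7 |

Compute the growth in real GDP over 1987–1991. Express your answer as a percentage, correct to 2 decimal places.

Real GDP 1987 = 5899.6/1.490 = 3959.46.
Real GDP 1991 = 7451.0/1.587 = 4695.02.
Change = 4695.02/3959.46 − 1 = 0.1858.

18.58%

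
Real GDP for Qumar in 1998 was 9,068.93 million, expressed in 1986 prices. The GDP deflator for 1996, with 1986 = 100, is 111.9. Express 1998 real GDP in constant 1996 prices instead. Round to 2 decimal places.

10,148.13 million

Real GDP in 1996 prices = Real GDP in 1986 prices × (P_1996/P_1986) = 9068.93 × 1.119 = 10148.13.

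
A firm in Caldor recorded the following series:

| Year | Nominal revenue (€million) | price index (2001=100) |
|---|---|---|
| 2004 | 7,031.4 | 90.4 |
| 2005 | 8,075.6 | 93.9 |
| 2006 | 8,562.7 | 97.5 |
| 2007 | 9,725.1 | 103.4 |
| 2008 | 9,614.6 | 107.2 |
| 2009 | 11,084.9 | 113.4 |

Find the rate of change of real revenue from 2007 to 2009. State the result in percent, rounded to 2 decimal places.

Real revenue 2007 = 9725.1/1.034 = 9405.32.
Real revenue 2009 = 11084.9/1.134 = 9775.04.
Change = 9775.04/9405.32 − 1 = 0.0393.

3.93%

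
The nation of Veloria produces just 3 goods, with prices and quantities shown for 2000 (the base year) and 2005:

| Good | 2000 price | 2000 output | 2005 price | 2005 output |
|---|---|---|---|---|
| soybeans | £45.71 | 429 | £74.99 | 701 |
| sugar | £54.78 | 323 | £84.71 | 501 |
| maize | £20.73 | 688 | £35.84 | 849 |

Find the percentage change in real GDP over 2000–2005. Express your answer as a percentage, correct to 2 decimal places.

Real GDP 2000 = Nominal GDP 2000 = 45.71·429 + 54.78·323 + 20.73·688 = 51565.77.
Real GDP 2005 (at 2000 prices) = 45.71·701 + 54.78·501 + 20.73·849 = 77087.26.
Real growth = 77087.26/51565.77 − 1 = 0.4949.

49.49%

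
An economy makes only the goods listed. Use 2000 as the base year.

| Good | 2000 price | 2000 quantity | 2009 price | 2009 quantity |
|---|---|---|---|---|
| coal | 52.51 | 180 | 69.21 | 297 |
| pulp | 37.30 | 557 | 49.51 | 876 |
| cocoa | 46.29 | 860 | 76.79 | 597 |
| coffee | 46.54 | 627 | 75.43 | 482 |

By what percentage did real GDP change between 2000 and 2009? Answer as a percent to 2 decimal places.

Real GDP 2000 = Nominal GDP 2000 = 52.51·180 + 37.30·557 + 46.29·860 + 46.54·627 = 99217.88.
Real GDP 2009 (at 2000 prices) = 52.51·297 + 37.30·876 + 46.29·597 + 46.54·482 = 98337.68.
Real growth = 98337.68/99217.88 − 1 = -0.0089.

-0.89%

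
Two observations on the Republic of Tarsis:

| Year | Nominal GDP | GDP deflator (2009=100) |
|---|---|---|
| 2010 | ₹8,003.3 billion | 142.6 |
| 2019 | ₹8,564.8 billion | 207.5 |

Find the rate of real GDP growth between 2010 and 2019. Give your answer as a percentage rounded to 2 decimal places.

Real GDP 2010 = 8003.3 / 1.426 = 5612.41.
Real GDP 2019 = 8564.8 / 2.075 = 4127.61.
Real growth = 4127.61 / 5612.41 − 1 = -0.2646.

-26.46%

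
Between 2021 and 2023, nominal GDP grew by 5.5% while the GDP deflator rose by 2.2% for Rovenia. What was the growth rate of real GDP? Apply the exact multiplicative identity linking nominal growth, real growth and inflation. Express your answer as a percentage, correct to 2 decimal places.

(1 + g_nom) = (1 + g_real)(1 + π), so g_real = 1.0550 / 1.0220 − 1 = 0.03229.

3.23%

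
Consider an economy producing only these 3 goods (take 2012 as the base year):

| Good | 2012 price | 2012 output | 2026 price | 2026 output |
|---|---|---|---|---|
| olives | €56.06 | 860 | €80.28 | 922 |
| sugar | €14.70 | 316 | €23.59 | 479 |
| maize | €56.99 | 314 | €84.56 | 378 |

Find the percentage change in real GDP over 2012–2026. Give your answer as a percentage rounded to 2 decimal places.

13.45%

Real GDP 2012 = Nominal GDP 2012 = 56.06·860 + 14.70·316 + 56.99·314 = 70751.66.
Real GDP 2026 (at 2012 prices) = 56.06·922 + 14.70·479 + 56.99·378 = 80270.84.
Real growth = 80270.84/70751.66 − 1 = 0.1345.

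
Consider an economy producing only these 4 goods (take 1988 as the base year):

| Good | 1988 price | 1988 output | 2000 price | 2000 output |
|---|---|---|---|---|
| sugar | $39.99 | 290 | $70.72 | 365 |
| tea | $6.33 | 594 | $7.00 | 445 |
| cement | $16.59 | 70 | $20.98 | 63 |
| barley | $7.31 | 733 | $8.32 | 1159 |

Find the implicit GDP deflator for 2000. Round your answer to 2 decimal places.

Nominal GDP 2000 = 70.72·365 + 7.00·445 + 20.98·63 + 8.32·1159 = 39892.42.
Real GDP 2000 (at 1988 prices) = 39.99·365 + 6.33·445 + 16.59·63 + 7.31·1159 = 26930.66.
Deflator = Nominal/Real × 100 = 39892.42/26930.66 × 100 = 148.130.

148.13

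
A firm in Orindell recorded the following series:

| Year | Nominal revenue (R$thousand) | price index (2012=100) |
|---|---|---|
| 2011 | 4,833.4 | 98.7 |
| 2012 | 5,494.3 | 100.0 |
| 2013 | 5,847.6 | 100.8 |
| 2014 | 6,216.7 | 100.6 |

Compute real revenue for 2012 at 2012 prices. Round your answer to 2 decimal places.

R$5,494.30 thousand

Real revenue 2012 = 5494.3 / 1.000 = 5494.30.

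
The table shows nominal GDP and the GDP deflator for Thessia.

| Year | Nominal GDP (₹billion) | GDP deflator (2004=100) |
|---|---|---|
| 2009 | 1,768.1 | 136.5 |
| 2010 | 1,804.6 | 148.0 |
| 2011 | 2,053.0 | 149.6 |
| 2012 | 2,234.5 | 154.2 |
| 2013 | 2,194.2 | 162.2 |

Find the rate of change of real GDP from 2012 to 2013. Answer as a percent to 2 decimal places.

-6.65%

Real GDP 2012 = 2234.5/1.542 = 1449.09.
Real GDP 2013 = 2194.2/1.622 = 1352.77.
Change = 1352.77/1449.09 − 1 = -0.0665.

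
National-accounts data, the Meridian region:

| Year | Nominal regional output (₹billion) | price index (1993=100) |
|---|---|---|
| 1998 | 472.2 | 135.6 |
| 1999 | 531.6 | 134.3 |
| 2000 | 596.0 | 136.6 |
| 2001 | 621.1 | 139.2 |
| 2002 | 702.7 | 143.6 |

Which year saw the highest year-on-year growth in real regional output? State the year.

1999

1999: real = 531.6/1.343 = 395.83; growth vs 1998 (348.23) = 13.67%.
2000: real = 596.0/1.366 = 436.31; growth vs 1999 (395.83) = 10.23%.
2001: real = 621.1/1.392 = 446.19; growth vs 2000 (436.31) = 2.26%.
2002: real = 702.7/1.436 = 489.35; growth vs 2001 (446.19) = 9.67%.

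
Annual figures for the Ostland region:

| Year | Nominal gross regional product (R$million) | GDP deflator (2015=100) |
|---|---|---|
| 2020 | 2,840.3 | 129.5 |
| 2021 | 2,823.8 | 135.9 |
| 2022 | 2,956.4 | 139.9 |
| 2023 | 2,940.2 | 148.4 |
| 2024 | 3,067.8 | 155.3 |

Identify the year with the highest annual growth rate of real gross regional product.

2021: real = 2823.8/1.359 = 2077.85; growth vs 2020 (2193.28) = -5.26%.
2022: real = 2956.4/1.399 = 2113.22; growth vs 2021 (2077.85) = 1.70%.
2023: real = 2940.2/1.484 = 1981.27; growth vs 2022 (2113.22) = -6.24%.
2024: real = 3067.8/1.553 = 1975.40; growth vs 2023 (1981.27) = -0.30%.

2022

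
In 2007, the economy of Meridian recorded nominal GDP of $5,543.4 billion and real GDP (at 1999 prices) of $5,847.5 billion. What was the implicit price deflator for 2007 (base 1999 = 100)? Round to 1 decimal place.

94.8

implicit price deflator = (Nominal / Real) × 100 = 5543.4 / 5847.5 × 100 = 94.80.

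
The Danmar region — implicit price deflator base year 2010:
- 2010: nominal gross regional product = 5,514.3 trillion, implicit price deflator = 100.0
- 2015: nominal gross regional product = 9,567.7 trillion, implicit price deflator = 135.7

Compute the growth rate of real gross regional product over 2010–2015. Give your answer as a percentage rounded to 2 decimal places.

Deflate each year: 2010 → 5514.3/1.000 = 5514.30; 2015 → 9567.7/1.357 = 7050.63.
So real gross regional product changed by 7050.63/5514.30 − 1 = 0.2786, i.e. 27.86%.

27.86%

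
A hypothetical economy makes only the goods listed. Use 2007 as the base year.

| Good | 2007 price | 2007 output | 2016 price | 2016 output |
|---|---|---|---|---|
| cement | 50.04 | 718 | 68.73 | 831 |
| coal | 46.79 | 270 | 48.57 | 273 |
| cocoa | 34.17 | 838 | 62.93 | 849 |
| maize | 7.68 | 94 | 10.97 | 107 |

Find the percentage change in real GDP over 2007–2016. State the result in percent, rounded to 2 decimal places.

8.05%

Real GDP 2007 = Nominal GDP 2007 = 50.04·718 + 46.79·270 + 34.17·838 + 7.68·94 = 77918.40.
Real GDP 2016 (at 2007 prices) = 50.04·831 + 46.79·273 + 34.17·849 + 7.68·107 = 84189.00.
Real growth = 84189.00/77918.40 − 1 = 0.0805.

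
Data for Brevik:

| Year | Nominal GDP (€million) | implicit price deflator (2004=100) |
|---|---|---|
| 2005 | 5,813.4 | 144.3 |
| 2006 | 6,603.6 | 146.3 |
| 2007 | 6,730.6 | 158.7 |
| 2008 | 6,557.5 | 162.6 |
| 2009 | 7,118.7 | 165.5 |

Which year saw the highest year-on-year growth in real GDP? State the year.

2006: real = 6603.6/1.463 = 4513.74; growth vs 2005 (4028.69) = 12.04%.
2007: real = 6730.6/1.587 = 4241.08; growth vs 2006 (4513.74) = -6.04%.
2008: real = 6557.5/1.626 = 4032.90; growth vs 2007 (4241.08) = -4.91%.
2009: real = 7118.7/1.655 = 4301.33; growth vs 2008 (4032.90) = 6.66%.

2006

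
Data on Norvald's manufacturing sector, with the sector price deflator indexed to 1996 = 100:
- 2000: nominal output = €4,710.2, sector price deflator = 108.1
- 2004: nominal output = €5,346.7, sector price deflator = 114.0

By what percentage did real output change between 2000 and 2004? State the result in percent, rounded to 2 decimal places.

7.64%

Real output 2000 = 4710.2 / 1.081 = 4357.26.
Real output 2004 = 5346.7 / 1.140 = 4690.09.
Real growth = 4690.09 / 4357.26 − 1 = 0.0764.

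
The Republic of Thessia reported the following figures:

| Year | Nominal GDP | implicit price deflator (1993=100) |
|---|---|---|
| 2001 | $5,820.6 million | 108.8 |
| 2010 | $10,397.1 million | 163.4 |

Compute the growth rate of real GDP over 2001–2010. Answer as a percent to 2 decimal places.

Deflate each year: 2001 → 5820.6/1.088 = 5349.82; 2010 → 10397.1/1.634 = 6362.97.
So real GDP changed by 6362.97/5349.82 − 1 = 0.1894, i.e. 18.94%.

18.94%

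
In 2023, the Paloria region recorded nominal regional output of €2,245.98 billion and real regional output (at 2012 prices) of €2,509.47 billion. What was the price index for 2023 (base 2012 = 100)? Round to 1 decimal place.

price index = (Nominal / Real) × 100 = 2245.98 / 2509.47 × 100 = 89.50.

89.5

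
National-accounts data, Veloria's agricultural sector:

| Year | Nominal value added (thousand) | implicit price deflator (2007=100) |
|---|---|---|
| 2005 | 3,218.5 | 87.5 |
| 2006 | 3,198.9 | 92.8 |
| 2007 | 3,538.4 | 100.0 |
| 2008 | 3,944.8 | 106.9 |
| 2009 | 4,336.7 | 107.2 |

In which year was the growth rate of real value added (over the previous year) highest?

2006: real = 3198.9/0.928 = 3447.09; growth vs 2005 (3678.29) = -6.29%.
2007: real = 3538.4/1.000 = 3538.40; growth vs 2006 (3447.09) = 2.65%.
2008: real = 3944.8/1.069 = 3690.18; growth vs 2007 (3538.40) = 4.29%.
2009: real = 4336.7/1.072 = 4045.43; growth vs 2008 (3690.18) = 9.63%.

2009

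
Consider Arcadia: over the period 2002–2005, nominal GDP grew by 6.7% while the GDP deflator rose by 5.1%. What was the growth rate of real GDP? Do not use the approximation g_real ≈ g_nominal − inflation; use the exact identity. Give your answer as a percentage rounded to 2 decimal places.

(1 + g_nom) = (1 + g_real)(1 + π), so g_real = 1.0670 / 1.0510 − 1 = 0.01522.

1.52%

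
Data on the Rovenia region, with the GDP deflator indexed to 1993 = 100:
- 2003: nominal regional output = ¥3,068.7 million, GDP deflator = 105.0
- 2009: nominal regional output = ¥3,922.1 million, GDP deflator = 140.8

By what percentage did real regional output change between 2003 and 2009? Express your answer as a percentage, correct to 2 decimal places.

-4.69%

Deflate each year: 2003 → 3068.7/1.050 = 2922.57; 2009 → 3922.1/1.408 = 2785.58.
So real regional output changed by 2785.58/2922.57 − 1 = -0.0469, i.e. -4.69%.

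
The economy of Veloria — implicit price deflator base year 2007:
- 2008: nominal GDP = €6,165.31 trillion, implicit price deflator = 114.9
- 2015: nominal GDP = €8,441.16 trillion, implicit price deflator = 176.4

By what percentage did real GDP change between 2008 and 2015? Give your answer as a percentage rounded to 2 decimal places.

Real GDP 2008 = 6165.31 / 1.149 = 5365.81.
Real GDP 2015 = 8441.16 / 1.764 = 4785.24.
Real growth = 4785.24 / 5365.81 − 1 = -0.1082.

-10.82%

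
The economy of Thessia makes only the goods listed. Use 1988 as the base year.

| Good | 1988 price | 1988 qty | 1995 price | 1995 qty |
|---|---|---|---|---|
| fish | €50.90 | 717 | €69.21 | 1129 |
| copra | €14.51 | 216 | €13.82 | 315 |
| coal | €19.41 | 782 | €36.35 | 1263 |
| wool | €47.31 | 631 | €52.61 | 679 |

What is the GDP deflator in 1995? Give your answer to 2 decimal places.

138.30

Nominal GDP 1995 = 69.21·1129 + 13.82·315 + 36.35·1263 + 52.61·679 = 164123.63.
Real GDP 1995 (at 1988 prices) = 50.90·1129 + 14.51·315 + 19.41·1263 + 47.31·679 = 118675.07.
Deflator = Nominal/Real × 100 = 164123.63/118675.07 × 100 = 138.297.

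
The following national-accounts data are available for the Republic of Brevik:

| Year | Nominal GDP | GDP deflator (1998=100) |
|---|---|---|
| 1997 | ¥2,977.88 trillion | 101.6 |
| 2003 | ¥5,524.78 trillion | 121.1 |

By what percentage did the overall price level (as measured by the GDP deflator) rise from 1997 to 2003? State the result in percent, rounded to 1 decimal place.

19.2%

Price-level change = 121.1 / 101.6 − 1 = 0.1919.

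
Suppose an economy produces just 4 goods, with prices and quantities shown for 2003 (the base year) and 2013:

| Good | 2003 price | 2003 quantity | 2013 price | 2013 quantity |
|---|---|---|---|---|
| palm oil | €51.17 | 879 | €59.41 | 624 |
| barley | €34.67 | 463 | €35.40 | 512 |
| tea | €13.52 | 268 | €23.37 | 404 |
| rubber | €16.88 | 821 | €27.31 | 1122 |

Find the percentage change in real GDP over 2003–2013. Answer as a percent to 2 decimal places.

Real GDP 2003 = Nominal GDP 2003 = 51.17·879 + 34.67·463 + 13.52·268 + 16.88·821 = 78512.48.
Real GDP 2013 (at 2003 prices) = 51.17·624 + 34.67·512 + 13.52·404 + 16.88·1122 = 74082.56.
Real growth = 74082.56/78512.48 − 1 = -0.0564.

-5.64%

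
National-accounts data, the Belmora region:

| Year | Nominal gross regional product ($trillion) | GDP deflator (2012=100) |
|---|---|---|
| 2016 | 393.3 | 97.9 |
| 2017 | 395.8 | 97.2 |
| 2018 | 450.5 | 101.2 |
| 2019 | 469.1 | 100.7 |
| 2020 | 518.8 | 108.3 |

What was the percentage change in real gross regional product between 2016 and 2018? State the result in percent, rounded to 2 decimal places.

10.81%

Real gross regional product 2016 = 393.3/0.979 = 401.74.
Real gross regional product 2018 = 450.5/1.012 = 445.16.
Change = 445.16/401.74 − 1 = 0.1081.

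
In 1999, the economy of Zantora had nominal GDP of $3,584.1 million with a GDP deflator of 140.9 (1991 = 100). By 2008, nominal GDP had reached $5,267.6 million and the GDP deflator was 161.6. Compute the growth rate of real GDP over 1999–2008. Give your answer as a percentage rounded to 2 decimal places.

28.15%

Real GDP 1999 = 3584.1 / 1.409 = 2543.72.
Real GDP 2008 = 5267.6 / 1.616 = 3259.65.
Real growth = 3259.65 / 2543.72 − 1 = 0.2815.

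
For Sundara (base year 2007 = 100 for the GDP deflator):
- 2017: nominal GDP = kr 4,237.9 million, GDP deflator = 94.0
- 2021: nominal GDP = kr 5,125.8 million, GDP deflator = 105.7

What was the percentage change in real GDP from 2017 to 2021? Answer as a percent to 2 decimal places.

7.56%

Deflate each year: 2017 → 4237.9/0.940 = 4508.40; 2021 → 5125.8/1.057 = 4849.39.
So real GDP changed by 4849.39/4508.40 − 1 = 0.0756, i.e. 7.56%.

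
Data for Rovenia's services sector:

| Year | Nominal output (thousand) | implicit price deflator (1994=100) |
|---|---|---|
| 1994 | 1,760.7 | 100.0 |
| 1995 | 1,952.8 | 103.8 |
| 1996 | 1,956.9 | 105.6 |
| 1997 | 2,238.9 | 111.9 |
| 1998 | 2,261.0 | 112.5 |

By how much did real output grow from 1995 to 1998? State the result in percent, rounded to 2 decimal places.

6.83%

Real output 1995 = 1952.8/1.038 = 1881.31.
Real output 1998 = 2261.0/1.125 = 2009.78.
Change = 2009.78/1881.31 − 1 = 0.0683.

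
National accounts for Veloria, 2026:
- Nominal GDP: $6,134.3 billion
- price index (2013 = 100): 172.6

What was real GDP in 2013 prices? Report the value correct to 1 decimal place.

Real GDP = Nominal / (price index/100) = 6134.3 / 1.726 = 3554.06.

$3,554.1 billion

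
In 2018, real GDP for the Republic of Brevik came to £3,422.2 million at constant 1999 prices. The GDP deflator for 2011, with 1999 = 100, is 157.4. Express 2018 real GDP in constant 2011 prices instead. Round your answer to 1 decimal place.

Real GDP in 2011 prices = Real GDP in 1999 prices × (P_2011/P_1999) = 3422.2 × 1.574 = 5386.54.

£5,386.5 million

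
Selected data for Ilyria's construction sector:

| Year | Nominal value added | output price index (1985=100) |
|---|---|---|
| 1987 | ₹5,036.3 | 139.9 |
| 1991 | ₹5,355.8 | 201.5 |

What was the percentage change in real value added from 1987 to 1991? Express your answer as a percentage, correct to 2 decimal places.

Deflate each year: 1987 → 5036.3/1.399 = 3599.93; 1991 → 5355.8/2.015 = 2657.97.
So real value added changed by 2657.97/3599.93 − 1 = -0.2617, i.e. -26.17%.

-26.17%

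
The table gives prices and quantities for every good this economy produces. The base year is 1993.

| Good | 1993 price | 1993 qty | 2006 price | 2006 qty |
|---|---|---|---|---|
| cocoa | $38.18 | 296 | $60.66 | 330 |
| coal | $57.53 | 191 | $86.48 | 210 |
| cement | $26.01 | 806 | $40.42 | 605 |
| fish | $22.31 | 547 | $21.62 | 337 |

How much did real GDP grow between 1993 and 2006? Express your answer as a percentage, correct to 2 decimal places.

-13.56%

Real GDP 1993 = Nominal GDP 1993 = 38.18·296 + 57.53·191 + 26.01·806 + 22.31·547 = 55457.14.
Real GDP 2006 (at 1993 prices) = 38.18·330 + 57.53·210 + 26.01·605 + 22.31·337 = 47935.22.
Real growth = 47935.22/55457.14 − 1 = -0.1356.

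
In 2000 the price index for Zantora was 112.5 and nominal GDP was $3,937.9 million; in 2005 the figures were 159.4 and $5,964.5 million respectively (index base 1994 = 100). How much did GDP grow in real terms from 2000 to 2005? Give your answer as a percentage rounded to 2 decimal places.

Real GDP 2000 = 3937.9 / 1.125 = 3500.36.
Real GDP 2005 = 5964.5 / 1.594 = 3741.84.
Real growth = 3741.84 / 3500.36 − 1 = 0.0690.

6.90%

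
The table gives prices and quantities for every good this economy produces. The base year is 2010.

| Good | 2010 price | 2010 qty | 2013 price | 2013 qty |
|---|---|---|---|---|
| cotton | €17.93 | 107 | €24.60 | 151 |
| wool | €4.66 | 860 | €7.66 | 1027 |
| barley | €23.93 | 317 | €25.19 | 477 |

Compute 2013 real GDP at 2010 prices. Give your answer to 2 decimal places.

€18907.86

Real GDP 2013 = Σ (p_2010 × q_2013) = 17.93·151 + 4.66·1027 + 23.93·477 = 18907.86.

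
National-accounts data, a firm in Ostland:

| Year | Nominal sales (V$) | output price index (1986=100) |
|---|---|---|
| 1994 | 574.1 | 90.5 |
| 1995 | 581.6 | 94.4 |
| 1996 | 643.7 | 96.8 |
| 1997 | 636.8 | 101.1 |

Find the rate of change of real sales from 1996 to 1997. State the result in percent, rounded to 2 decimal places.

-5.28%

Real sales 1996 = 643.7/0.968 = 664.98.
Real sales 1997 = 636.8/1.011 = 629.87.
Change = 629.87/664.98 − 1 = -0.0528.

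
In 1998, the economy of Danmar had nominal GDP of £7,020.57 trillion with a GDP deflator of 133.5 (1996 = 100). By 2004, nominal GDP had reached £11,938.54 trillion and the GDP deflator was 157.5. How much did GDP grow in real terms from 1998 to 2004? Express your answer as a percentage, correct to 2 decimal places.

44.14%

Deflate each year: 1998 → 7020.57/1.335 = 5258.85; 2004 → 11938.54/1.575 = 7580.03.
So real GDP changed by 7580.03/5258.85 − 1 = 0.4414, i.e. 44.14%.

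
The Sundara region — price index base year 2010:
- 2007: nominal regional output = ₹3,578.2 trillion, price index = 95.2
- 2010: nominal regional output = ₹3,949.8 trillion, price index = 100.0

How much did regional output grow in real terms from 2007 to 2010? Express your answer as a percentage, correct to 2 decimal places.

5.09%

Real regional output 2007 = 3578.2 / 0.952 = 3758.61.
Real regional output 2010 = 3949.8 / 1.000 = 3949.80.
Real growth = 3949.80 / 3758.61 − 1 = 0.0509.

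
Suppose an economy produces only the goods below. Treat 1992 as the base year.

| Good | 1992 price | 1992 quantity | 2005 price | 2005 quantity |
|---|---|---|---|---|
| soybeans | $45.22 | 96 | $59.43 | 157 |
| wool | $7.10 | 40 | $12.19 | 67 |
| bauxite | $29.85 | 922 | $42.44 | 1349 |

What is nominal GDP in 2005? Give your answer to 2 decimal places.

$67398.80

Nominal GDP 2005 = Σ (p_2005 × q_2005) = 59.43·157 + 12.19·67 + 42.44·1349 = 67398.80.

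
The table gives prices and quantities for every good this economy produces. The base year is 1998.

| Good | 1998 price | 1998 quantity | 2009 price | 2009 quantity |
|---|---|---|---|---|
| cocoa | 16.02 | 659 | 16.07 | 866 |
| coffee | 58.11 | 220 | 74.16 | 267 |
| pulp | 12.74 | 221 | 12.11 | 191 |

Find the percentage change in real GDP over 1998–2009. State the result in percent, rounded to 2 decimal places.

Real GDP 1998 = Nominal GDP 1998 = 16.02·659 + 58.11·220 + 12.74·221 = 26156.92.
Real GDP 2009 (at 1998 prices) = 16.02·866 + 58.11·267 + 12.74·191 = 31822.03.
Real growth = 31822.03/26156.92 − 1 = 0.2166.

21.66%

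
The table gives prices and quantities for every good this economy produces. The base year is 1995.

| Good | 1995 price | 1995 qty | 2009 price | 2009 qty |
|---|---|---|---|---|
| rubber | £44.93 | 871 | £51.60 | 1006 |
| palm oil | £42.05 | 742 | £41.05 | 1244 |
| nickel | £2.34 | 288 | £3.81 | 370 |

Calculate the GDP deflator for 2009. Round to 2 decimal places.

106.11

Nominal GDP 2009 = 51.60·1006 + 41.05·1244 + 3.81·370 = 104385.50.
Real GDP 2009 (at 1995 prices) = 44.93·1006 + 42.05·1244 + 2.34·370 = 98375.58.
Deflator = Nominal/Real × 100 = 104385.50/98375.58 × 100 = 106.109.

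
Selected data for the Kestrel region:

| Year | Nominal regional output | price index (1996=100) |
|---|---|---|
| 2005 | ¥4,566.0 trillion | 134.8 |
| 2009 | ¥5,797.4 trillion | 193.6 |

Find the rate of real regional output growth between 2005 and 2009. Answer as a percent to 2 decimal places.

-11.59%

Deflate each year: 2005 → 4566.0/1.348 = 3387.24; 2009 → 5797.4/1.936 = 2994.52.
So real regional output changed by 2994.52/3387.24 − 1 = -0.1159, i.e. -11.59%.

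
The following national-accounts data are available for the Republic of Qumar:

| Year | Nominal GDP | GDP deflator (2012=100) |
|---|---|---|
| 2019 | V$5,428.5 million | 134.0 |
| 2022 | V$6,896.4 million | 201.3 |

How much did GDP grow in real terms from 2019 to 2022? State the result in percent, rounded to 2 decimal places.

-15.43%

Real GDP 2019 = 5428.5 / 1.340 = 4051.12.
Real GDP 2022 = 6896.4 / 2.013 = 3425.93.
Real growth = 3425.93 / 4051.12 − 1 = -0.1543.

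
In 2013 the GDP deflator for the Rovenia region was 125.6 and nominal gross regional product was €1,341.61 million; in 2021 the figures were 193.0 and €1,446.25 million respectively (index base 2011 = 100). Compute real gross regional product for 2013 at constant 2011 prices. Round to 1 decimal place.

Real gross regional product = Nominal / (GDP deflator/100) = 1341.61 / 1.256 = 1068.16.

€1,068.2 million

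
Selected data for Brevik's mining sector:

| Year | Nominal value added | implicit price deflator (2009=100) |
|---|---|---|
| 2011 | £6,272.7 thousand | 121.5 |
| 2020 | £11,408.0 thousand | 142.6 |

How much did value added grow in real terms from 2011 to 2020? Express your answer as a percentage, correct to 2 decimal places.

54.96%

Real value added 2011 = 6272.7 / 1.215 = 5162.72.
Real value added 2020 = 11408.0 / 1.426 = 8000.00.
Real growth = 8000.00 / 5162.72 − 1 = 0.5496.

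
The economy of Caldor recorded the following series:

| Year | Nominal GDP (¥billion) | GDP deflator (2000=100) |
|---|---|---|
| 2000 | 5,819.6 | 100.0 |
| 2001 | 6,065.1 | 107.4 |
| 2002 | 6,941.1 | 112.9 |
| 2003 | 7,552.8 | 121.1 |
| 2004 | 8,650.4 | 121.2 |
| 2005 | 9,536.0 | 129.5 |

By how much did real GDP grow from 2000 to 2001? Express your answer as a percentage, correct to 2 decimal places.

Real GDP 2000 = 5819.6/1.000 = 5819.60.
Real GDP 2001 = 6065.1/1.074 = 5647.21.
Change = 5647.21/5819.60 − 1 = -0.0296.

-2.96%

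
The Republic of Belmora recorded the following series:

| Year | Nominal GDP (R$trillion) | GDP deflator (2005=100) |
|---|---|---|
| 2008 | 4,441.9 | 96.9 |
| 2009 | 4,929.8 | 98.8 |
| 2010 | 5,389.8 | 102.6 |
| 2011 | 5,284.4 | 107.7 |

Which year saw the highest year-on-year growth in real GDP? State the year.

2009: real = 4929.8/0.988 = 4989.68; growth vs 2008 (4584.00) = 8.85%.
2010: real = 5389.8/1.026 = 5253.22; growth vs 2009 (4989.68) = 5.28%.
2011: real = 5284.4/1.077 = 4906.59; growth vs 2010 (5253.22) = -6.60%.

2009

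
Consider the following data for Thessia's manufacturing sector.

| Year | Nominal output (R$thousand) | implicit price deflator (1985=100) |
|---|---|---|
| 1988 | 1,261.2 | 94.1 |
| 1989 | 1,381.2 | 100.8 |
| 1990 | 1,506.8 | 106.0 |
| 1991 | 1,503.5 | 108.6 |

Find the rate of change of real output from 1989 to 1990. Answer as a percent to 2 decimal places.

3.74%

Real output 1989 = 1381.2/1.008 = 1370.24.
Real output 1990 = 1506.8/1.060 = 1421.51.
Change = 1421.51/1370.24 − 1 = 0.0374.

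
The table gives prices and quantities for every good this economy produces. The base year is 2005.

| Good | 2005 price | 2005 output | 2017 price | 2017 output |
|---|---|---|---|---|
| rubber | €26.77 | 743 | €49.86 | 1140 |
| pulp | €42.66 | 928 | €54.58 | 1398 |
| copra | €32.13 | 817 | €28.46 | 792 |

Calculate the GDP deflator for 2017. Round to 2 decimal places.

134.67

Nominal GDP 2017 = 49.86·1140 + 54.58·1398 + 28.46·792 = 155683.56.
Real GDP 2017 (at 2005 prices) = 26.77·1140 + 42.66·1398 + 32.13·792 = 115603.44.
Deflator = Nominal/Real × 100 = 155683.56/115603.44 × 100 = 134.670.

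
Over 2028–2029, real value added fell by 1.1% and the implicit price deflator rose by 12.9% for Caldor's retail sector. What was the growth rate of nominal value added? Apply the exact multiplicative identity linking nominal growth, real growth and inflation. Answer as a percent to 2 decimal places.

11.66%

(1 + g_nom) = (1 + g_real)(1 + π) = 0.9890 × 1.1290 = 1.11658.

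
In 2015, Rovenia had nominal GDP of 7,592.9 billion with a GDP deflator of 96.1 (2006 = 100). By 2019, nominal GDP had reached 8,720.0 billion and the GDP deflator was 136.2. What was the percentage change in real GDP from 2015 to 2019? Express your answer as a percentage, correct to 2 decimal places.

Deflate each year: 2015 → 7592.9/0.961 = 7901.04; 2019 → 8720.0/1.362 = 6402.35.
So real GDP changed by 6402.35/7901.04 − 1 = -0.1897, i.e. -18.97%.

-18.97%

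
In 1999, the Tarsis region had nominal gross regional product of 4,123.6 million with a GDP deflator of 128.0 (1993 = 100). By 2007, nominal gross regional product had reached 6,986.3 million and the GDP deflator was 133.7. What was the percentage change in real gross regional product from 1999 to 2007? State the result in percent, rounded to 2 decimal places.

62.20%

Real gross regional product 1999 = 4123.6 / 1.280 = 3221.56.
Real gross regional product 2007 = 6986.3 / 1.337 = 5225.36.
Real growth = 5225.36 / 3221.56 − 1 = 0.6220.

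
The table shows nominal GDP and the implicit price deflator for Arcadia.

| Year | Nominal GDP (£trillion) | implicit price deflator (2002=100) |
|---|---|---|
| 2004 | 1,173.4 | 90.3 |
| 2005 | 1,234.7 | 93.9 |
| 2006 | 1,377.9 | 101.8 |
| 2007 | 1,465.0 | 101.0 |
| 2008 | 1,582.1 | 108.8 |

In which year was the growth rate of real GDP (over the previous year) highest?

2007

2005: real = 1234.7/0.939 = 1314.91; growth vs 2004 (1299.45) = 1.19%.
2006: real = 1377.9/1.018 = 1353.54; growth vs 2005 (1314.91) = 2.94%.
2007: real = 1465.0/1.010 = 1450.50; growth vs 2006 (1353.54) = 7.16%.
2008: real = 1582.1/1.088 = 1454.14; growth vs 2007 (1450.50) = 0.25%.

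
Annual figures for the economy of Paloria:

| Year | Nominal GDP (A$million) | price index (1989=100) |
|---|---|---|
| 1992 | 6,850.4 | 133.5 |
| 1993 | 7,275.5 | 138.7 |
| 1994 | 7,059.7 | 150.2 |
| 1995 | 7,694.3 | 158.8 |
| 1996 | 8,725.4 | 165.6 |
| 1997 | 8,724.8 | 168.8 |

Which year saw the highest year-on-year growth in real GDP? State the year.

1996

1993: real = 7275.5/1.387 = 5245.49; growth vs 1992 (5131.39) = 2.22%.
1994: real = 7059.7/1.502 = 4700.20; growth vs 1993 (5245.49) = -10.40%.
1995: real = 7694.3/1.588 = 4845.28; growth vs 1994 (4700.20) = 3.09%.
1996: real = 8725.4/1.656 = 5268.96; growth vs 1995 (4845.28) = 8.74%.
1997: real = 8724.8/1.688 = 5168.72; growth vs 1996 (5268.96) = -1.90%.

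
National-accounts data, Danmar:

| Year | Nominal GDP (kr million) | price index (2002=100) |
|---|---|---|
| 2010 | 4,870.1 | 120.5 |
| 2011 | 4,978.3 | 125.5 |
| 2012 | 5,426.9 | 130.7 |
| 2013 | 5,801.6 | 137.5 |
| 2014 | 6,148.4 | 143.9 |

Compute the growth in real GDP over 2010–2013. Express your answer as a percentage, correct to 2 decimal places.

4.40%

Real GDP 2010 = 4870.1/1.205 = 4041.58.
Real GDP 2013 = 5801.6/1.375 = 4219.35.
Change = 4219.35/4041.58 − 1 = 0.0440.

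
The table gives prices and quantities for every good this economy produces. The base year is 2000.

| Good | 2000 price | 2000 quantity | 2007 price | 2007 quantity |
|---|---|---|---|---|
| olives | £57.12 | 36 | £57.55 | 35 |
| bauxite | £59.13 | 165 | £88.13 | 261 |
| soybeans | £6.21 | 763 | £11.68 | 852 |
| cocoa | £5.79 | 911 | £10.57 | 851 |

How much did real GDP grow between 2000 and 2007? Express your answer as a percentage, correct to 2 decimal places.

Real GDP 2000 = Nominal GDP 2000 = 57.12·36 + 59.13·165 + 6.21·763 + 5.79·911 = 21825.69.
Real GDP 2007 (at 2000 prices) = 57.12·35 + 59.13·261 + 6.21·852 + 5.79·851 = 27650.34.
Real growth = 27650.34/21825.69 − 1 = 0.2669.

26.69%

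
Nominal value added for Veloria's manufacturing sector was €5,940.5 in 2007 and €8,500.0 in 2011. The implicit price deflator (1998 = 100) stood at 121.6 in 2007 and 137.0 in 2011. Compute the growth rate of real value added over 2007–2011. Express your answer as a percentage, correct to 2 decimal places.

Deflate each year: 2007 → 5940.5/1.216 = 4885.28; 2011 → 8500.0/1.370 = 6204.38.
So real value added changed by 6204.38/4885.28 − 1 = 0.2700, i.e. 27.00%.

27.00%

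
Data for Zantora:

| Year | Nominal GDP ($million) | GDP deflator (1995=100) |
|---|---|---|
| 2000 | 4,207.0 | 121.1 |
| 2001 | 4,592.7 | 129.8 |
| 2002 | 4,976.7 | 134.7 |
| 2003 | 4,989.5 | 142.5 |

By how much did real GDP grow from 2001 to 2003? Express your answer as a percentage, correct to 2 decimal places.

Real GDP 2001 = 4592.7/1.298 = 3538.29.
Real GDP 2003 = 4989.5/1.425 = 3501.40.
Change = 3501.40/3538.29 − 1 = -0.0104.

-1.04%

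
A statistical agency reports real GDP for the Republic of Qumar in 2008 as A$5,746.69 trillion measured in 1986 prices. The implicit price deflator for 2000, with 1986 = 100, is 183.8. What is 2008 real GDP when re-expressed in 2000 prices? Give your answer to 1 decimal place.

Real GDP in 2000 prices = Real GDP in 1986 prices × (P_2000/P_1986) = 5746.69 × 1.838 = 10562.42.

A$10,562.4 trillion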